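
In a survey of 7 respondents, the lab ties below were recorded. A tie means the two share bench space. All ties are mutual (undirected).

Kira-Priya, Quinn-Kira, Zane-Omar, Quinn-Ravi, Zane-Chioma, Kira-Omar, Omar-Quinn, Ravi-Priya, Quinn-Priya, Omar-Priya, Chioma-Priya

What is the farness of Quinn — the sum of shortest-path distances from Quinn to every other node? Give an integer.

8

Distances from Quinn: Chioma:2, Kira:1, Omar:1, Priya:1, Ravi:1, Zane:2.
Sum = 2 + 1 + 1 + 1 + 1 + 2 = 8.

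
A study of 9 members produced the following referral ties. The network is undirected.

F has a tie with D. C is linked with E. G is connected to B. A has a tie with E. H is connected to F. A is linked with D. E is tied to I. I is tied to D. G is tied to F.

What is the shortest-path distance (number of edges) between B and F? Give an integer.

One shortest route is B – G – F, which uses 2 edges, and B and F are not directly tied, so nothing shorter exists. So d(B,F) = 2.

2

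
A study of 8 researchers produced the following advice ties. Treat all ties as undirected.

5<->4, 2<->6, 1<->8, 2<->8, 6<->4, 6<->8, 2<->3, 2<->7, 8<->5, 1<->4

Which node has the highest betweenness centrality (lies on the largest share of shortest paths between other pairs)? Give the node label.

2

Unnormalized betweenness of each node: 1:1/3, 2:11, 3:0, 4:3/2, 5:1/3, 6:10/3, 7:0, 8:15/2.
2 has the largest value, 11, making it the main broker — the node through which the most shortest paths run.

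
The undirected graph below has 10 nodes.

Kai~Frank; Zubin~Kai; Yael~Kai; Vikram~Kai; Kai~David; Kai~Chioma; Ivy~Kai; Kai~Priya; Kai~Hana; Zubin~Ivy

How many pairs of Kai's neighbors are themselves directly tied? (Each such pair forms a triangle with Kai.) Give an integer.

Kai's neighbors: Chioma, David, Frank, Hana, Ivy, Priya, Vikram, Yael, and Zubin.
Neighbor pairs that are themselves tied: Kai–Ivy–Zubin. Each forms one triangle with Kai, for 1 in total.

1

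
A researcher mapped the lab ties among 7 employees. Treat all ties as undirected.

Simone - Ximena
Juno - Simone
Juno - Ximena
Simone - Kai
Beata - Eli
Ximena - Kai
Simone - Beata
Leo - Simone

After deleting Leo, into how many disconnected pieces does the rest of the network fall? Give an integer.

Leo's neighbors (Simone) remain reachable from one another through other ties, so the rest of the network stays in one piece.

1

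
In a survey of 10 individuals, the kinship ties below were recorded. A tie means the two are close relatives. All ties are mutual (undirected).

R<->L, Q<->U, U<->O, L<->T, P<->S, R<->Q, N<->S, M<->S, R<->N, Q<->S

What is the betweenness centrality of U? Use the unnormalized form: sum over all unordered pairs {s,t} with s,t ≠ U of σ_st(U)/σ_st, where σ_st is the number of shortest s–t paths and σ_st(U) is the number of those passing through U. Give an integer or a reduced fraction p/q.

Pairs whose geodesics pass through U — P–O: 1; Q–O: 1; R–O: 1; S–O: 1; O–L: 1; O–T: 1; O–N: 2/2; O–M: 1.
All other pairs contribute 0.
Summing the contributions gives betweenness(U) = 8.

8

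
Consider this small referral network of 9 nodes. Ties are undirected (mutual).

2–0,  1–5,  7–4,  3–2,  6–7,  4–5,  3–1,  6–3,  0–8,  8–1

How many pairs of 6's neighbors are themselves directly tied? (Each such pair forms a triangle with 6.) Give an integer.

0

6's neighbors are 3 and 7, but none of them are tied to each other, so no triangle contains 6.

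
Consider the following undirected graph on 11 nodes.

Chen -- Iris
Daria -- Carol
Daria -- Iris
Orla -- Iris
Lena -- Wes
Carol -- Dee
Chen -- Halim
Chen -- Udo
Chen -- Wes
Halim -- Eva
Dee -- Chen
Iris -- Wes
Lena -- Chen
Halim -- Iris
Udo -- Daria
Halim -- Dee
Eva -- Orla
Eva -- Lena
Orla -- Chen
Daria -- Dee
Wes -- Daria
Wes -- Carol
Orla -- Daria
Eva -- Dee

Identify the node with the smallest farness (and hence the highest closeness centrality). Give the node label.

Chen

Farness (sum of distances to all others) for each node — Carol:17, Chen:13, Daria:14, Dee:15, Eva:17, Halim:16, Iris:15, Lena:17, Orla:16, Udo:19, Wes:15.
The smallest farness is 13, for Chen, so Chen has the highest closeness.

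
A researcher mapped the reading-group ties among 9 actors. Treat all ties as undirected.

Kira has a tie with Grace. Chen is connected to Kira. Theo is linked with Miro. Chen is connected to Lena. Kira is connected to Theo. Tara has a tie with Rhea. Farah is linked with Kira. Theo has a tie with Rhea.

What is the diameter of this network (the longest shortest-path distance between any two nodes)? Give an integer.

5

Eccentricity of each node (its greatest distance to any other): Chen:4, Farah:4, Grace:4, Kira:3, Lena:5, Miro:4, Rhea:4, Tara:5, Theo:3.
The maximum eccentricity is 5, realized for instance by the pair Tara–Lena via Tara – Rhea – Theo – Kira – Chen – Lena. So the diameter is 5.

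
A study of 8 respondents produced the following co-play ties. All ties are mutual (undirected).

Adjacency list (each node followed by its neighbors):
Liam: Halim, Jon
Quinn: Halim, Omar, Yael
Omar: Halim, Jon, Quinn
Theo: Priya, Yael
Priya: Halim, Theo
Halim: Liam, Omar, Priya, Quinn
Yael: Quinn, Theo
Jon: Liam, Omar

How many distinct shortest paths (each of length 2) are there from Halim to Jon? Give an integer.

2

The shortest distance is 2. The length-2 paths are: Halim–Liam–Jon; Halim–Omar–Jon.
That gives 2 distinct shortest paths.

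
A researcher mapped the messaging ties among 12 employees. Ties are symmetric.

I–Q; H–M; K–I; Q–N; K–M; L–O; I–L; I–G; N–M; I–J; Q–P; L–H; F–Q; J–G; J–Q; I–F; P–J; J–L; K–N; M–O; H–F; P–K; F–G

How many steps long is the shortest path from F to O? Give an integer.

3

One shortest route is F – H – L – O, which uses 3 edges, and at distance 2 from F we only reach {J, K, L, M, N, P}, which does not include O. So d(F,O) = 3.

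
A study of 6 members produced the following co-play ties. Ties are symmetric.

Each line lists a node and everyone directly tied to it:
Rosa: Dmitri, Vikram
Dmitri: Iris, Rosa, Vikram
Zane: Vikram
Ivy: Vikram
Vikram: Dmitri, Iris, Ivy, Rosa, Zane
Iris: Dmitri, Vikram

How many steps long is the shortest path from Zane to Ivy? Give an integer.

One shortest route is Zane – Vikram – Ivy, which uses 2 edges, and Zane and Ivy are not directly tied, so nothing shorter exists. So d(Zane,Ivy) = 2.

2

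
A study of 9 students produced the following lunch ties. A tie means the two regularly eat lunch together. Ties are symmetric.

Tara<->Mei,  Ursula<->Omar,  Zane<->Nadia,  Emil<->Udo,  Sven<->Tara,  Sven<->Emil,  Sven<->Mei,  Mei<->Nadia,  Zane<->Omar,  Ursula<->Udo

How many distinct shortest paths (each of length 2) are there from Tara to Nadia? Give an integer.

The shortest distance is 2, and the only length-2 path is Tara–Mei–Nadia. So there is exactly 1 shortest path.

1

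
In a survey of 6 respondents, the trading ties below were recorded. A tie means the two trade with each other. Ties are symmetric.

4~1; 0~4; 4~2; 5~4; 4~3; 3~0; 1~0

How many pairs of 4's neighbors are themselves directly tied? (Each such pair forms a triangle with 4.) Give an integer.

4's neighbors: 0, 1, 2, 3, and 5.
Neighbor pairs that are themselves tied: 4–0–1; 4–0–3. Each forms one triangle with 4, for 2 in total.

2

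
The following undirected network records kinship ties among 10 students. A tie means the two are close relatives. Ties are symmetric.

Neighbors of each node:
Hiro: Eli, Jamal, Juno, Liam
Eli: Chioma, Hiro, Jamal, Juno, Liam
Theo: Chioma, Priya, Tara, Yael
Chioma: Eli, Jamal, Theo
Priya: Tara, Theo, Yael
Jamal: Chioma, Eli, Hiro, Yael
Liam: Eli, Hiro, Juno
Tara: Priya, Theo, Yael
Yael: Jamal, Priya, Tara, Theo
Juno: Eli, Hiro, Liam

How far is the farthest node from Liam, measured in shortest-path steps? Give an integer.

Distances from Liam: Chioma:2, Eli:1, Hiro:1, Jamal:2, Juno:1, Priya:4, Tara:4, Theo:3, Yael:3.
The largest is 4 (to Priya and Tara), so the eccentricity of Liam is 4.

4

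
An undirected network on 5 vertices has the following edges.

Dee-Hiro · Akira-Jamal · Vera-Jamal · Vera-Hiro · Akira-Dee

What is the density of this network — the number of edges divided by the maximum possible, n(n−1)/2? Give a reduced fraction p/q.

There are 5 edges and 5 nodes, so the maximum possible is C(5,2) = 10.
Density = 5/10 = 1/2.

1/2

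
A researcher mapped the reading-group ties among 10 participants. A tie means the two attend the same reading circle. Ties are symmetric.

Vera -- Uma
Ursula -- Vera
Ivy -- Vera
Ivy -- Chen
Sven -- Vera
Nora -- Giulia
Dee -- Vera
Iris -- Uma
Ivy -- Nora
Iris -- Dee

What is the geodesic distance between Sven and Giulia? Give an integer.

4

One shortest route is Sven – Vera – Ivy – Nora – Giulia, which uses 4 edges, and at distance 3 from Sven we only reach {Chen, Iris, Nora}, which does not include Giulia. So d(Sven,Giulia) = 4.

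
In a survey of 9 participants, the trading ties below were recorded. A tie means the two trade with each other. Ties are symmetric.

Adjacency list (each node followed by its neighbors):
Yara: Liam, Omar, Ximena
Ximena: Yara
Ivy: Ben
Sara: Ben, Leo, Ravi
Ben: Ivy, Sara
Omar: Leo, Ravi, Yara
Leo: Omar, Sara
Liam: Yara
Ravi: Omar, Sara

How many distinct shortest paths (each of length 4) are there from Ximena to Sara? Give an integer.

The shortest distance is 4. The length-4 paths are: Ximena–Yara–Omar–Leo–Sara; Ximena–Yara–Omar–Ravi–Sara.
That gives 2 distinct shortest paths.

2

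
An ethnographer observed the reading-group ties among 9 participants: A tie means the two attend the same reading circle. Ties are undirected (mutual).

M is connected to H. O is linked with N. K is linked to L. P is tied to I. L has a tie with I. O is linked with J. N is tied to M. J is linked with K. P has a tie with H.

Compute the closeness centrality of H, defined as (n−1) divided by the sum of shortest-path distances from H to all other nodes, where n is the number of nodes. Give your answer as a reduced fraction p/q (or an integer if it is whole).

2/5

Distances from H: I:2, J:4, K:4, L:3, M:1, N:2, O:3, P:1. Sum = 20.
n = 9, so closeness = 8/20 = 2/5.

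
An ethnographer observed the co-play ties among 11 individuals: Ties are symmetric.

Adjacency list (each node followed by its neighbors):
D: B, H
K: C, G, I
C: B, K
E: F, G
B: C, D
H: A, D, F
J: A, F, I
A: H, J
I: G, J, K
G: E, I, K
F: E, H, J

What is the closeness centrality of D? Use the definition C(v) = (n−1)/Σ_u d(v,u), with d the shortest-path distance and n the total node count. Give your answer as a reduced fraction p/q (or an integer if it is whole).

2/5

Distances from D: A:2, B:1, C:2, E:3, F:2, G:4, H:1, I:4, J:3, K:3. Sum = 25.
n = 11, so closeness = 10/25 = 2/5.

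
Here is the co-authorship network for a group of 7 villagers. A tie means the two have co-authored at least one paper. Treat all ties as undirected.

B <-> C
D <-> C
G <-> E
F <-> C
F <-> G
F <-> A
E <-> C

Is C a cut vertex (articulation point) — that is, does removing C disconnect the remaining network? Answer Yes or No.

Removing C leaves {A, E, F, and G} with no path to {B}, so the network splits into 3 components. C is a cut vertex.

Yes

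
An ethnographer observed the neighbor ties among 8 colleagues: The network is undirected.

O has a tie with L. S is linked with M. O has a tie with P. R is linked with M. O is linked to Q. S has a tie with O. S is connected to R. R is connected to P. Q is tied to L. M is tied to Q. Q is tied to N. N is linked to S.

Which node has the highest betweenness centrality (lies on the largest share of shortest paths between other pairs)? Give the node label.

Unnormalized betweenness of each node: L:0, M:5/3, N:1/3, O:31/6, P:5/6, Q:25/6, R:11/6, S:4.
O has the largest value, 31/6, making it the main broker — the node through which the most shortest paths run.

O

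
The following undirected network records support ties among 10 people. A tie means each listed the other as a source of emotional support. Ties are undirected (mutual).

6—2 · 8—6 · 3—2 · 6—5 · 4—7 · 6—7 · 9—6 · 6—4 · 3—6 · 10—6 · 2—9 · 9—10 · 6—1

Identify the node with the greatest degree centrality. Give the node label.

6

Degrees — 1:1, 2:3, 3:2, 4:2, 5:1, 6:9, 7:2, 8:1, 9:3, 10:2.
The maximum is 9, attained only by 6.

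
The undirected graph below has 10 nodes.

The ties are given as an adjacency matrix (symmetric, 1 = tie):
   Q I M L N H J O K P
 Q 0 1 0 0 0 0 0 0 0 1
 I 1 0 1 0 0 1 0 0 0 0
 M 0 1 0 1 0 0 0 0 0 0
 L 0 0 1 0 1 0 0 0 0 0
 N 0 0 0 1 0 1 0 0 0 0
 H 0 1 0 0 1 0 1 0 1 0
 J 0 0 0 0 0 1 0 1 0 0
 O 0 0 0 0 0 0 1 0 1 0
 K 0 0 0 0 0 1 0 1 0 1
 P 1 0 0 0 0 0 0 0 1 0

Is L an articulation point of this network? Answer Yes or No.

No

Even without L, every remaining node can still reach every other (the residual graph is connected), so L is not a cut vertex.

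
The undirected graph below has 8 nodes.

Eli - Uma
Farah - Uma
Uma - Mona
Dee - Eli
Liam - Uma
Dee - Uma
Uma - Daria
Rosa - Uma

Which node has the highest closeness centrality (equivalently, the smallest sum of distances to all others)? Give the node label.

Farness (sum of distances to all others) for each node — Daria:13, Dee:12, Eli:12, Farah:13, Liam:13, Mona:13, Rosa:13, Uma:7.
The smallest farness is 7, for Uma, so Uma has the highest closeness.

Uma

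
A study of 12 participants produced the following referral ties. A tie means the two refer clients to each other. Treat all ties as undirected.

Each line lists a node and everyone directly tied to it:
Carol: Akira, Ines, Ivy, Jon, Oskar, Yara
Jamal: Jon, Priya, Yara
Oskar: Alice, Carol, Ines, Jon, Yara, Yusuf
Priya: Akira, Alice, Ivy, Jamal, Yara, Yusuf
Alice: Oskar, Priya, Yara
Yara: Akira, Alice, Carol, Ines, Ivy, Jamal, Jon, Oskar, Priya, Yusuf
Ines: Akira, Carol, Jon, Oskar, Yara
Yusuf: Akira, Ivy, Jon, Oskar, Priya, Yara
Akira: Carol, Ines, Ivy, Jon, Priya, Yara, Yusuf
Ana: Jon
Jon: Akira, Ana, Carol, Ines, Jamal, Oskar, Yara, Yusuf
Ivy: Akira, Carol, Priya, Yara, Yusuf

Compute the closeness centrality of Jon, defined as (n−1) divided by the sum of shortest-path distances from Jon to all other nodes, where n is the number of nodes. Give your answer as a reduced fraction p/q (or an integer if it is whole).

Distances from Jon: Akira:1, Alice:2, Ana:1, Carol:1, Ines:1, Ivy:2, Jamal:1, Oskar:1, Priya:2, Yara:1, Yusuf:1. Sum = 14.
n = 12, so closeness = 11/14.

11/14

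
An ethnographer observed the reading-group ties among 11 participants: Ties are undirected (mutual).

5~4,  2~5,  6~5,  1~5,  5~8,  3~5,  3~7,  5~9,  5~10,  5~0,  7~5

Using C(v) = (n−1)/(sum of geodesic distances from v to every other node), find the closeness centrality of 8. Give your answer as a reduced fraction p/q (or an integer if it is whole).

Distances from 8: 0:2, 1:2, 2:2, 3:2, 4:2, 5:1, 6:2, 7:2, 9:2, 10:2. Sum = 19.
n = 11, so closeness = 10/19.

10/19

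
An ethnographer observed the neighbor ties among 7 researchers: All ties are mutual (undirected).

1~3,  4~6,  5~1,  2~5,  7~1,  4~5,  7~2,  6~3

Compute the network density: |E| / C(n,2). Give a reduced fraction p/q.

There are 8 edges and 7 nodes, so the maximum possible is C(7,2) = 21.
Density = 8/21.

8/21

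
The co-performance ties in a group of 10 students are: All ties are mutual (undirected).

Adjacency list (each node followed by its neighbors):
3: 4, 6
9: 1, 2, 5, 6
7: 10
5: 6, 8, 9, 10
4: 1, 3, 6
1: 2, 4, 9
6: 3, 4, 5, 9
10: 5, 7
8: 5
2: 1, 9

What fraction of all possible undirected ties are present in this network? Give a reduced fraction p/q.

13/45

There are 13 edges and 10 nodes, so the maximum possible is C(10,2) = 45.
Density = 13/45.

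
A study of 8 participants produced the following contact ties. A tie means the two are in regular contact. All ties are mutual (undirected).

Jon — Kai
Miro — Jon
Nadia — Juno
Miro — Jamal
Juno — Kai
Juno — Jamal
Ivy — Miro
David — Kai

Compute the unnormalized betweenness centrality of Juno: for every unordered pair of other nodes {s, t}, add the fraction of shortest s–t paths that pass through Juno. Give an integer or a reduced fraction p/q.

8

Pairs whose geodesics pass through Juno — Miro–Nadia: 1; Nadia–Jon: 1; Nadia–Kai: 1; Nadia–Ivy: 1; Nadia–Jamal: 1; Nadia–David: 1; Kai–Jamal: 1; Jamal–David: 1.
All other pairs contribute 0.
Summing the contributions gives betweenness(Juno) = 8.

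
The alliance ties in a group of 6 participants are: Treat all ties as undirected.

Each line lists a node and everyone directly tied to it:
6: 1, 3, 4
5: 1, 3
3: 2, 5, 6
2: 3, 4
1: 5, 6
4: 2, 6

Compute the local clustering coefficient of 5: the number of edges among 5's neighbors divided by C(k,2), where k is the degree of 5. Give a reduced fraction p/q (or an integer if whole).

0

5's neighbors: 1 and 3 (k = 2).
Possible neighbor pairs: C(2,2) = 1. Edges among them: none → e = 0.
Clustering(5) = 0/1.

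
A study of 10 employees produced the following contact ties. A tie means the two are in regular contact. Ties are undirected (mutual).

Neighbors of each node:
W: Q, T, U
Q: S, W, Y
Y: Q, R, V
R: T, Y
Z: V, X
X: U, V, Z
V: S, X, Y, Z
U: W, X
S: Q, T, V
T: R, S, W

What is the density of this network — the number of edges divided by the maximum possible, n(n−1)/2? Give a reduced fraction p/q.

There are 14 edges and 10 nodes, so the maximum possible is C(10,2) = 45.
Density = 14/45.

14/45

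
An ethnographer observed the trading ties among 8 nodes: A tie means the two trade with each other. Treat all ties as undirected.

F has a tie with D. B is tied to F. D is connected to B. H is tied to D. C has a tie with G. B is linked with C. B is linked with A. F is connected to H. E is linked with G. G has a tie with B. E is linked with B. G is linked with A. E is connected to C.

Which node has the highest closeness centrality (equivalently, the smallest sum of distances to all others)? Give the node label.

B

Farness (sum of distances to all others) for each node — A:13, B:8, C:12, D:11, E:12, F:11, G:11, H:16.
The smallest farness is 8, for B, so B has the highest closeness.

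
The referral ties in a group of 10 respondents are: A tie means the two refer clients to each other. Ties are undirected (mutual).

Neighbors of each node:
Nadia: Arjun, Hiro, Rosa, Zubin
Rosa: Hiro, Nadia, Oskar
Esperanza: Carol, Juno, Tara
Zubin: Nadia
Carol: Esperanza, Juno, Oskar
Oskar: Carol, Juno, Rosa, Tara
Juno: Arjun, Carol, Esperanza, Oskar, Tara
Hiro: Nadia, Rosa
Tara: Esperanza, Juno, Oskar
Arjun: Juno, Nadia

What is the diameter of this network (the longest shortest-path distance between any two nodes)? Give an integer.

Eccentricity of each node (its greatest distance to any other): Arjun:2, Carol:4, Esperanza:4, Hiro:4, Juno:3, Nadia:3, Oskar:3, Rosa:3, Tara:4, Zubin:4.
The maximum eccentricity is 4, realized for instance by the pair Tara–Zubin via Tara – Juno – Arjun – Nadia – Zubin. So the diameter is 4.

4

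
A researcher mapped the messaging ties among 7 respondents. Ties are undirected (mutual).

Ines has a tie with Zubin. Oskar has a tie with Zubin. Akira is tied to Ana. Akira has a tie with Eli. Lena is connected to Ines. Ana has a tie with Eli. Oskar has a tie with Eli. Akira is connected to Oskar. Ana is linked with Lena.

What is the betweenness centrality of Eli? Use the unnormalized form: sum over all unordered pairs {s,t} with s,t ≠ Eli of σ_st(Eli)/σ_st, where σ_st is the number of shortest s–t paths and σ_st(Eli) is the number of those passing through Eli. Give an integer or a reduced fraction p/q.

7/6

Pairs whose geodesics pass through Eli — Oskar–Lena: 1/3; Oskar–Ana: 1/2; Zubin–Ana: 1/3.
All other pairs contribute 0.
Summing the contributions gives betweenness(Eli) = 7/6.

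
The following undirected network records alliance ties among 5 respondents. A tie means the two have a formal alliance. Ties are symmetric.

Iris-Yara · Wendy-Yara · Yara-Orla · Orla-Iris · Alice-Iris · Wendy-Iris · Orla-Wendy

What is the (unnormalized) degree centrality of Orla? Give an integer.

3

Orla is directly tied to Iris, Wendy, and Yara. That is 3 neighbors, so the degree of Orla is 3.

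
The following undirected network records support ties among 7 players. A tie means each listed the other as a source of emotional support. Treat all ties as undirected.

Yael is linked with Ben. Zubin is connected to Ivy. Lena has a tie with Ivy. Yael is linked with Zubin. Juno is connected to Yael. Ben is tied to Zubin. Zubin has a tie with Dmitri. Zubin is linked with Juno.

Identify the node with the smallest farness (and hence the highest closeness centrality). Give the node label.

Zubin

Farness (sum of distances to all others) for each node — Ben:11, Dmitri:12, Ivy:10, Juno:11, Lena:15, Yael:10, Zubin:7.
The smallest farness is 7, for Zubin, so Zubin has the highest closeness.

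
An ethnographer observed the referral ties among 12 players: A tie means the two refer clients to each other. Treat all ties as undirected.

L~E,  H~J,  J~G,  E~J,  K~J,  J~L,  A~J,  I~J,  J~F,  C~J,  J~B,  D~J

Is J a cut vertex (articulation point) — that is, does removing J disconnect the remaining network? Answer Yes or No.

Yes

Removing J leaves {D} with no path to {G}, so the network splits into 10 components. J is a cut vertex.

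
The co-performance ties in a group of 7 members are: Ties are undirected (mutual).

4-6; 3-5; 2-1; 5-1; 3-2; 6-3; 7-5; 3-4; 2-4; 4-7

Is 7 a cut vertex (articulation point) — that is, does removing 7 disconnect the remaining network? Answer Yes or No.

Even without 7, every remaining node can still reach every other (the residual graph is connected), so 7 is not a cut vertex.

No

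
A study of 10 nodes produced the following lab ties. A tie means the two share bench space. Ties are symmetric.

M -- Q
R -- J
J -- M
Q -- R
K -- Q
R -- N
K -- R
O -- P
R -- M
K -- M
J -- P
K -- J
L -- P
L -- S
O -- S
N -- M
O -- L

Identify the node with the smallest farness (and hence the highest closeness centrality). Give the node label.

J

Farness (sum of distances to all others) for each node — J:15, K:18, L:22, M:17, N:24, O:22, P:17, Q:23, R:17, S:29.
The smallest farness is 15, for J, so J has the highest closeness.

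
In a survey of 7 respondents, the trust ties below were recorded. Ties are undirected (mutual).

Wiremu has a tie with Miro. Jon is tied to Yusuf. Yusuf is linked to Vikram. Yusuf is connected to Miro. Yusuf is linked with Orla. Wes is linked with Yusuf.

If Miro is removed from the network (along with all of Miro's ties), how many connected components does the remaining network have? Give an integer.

Without Miro, the remaining ties split the others into: {Jon, Orla, Vikram, Wes, Yusuf}; {Wiremu}.
That's 2 separate components.

2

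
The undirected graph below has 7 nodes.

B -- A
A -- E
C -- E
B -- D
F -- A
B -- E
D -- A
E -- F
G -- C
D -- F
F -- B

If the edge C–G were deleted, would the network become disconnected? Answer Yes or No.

Yes

Without the C–G edge there is no alternate route between C and G, so the network disconnects. It is a bridge.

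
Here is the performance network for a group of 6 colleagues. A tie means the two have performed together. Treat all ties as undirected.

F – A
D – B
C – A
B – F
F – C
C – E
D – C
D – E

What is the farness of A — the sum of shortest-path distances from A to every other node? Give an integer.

Distances from A: B:2, C:1, D:2, E:2, F:1.
Sum = 2 + 1 + 2 + 2 + 1 = 8.

8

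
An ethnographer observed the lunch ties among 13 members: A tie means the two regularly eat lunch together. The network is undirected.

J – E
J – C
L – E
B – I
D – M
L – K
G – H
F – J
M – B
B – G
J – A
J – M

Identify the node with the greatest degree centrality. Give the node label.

J

Degrees — A:1, B:3, C:1, D:1, E:2, F:1, G:2, H:1, I:1, J:5, K:1, L:2, M:3.
The maximum is 5, attained only by J.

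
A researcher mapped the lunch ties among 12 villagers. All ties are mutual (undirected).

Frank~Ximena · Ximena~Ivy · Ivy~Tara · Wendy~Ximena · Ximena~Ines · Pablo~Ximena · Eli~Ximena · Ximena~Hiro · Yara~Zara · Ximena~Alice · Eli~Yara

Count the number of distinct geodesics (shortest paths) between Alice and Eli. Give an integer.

The shortest distance is 2, and the only length-2 path is Alice–Ximena–Eli. So there is exactly 1 shortest path.

1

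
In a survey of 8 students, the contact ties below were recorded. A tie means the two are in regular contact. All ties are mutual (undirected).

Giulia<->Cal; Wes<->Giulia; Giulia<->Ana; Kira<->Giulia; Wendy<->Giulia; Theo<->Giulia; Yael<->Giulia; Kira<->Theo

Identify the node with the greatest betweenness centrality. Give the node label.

Unnormalized betweenness of each node: Ana:0, Cal:0, Giulia:20, Kira:0, Theo:0, Wendy:0, Wes:0, Yael:0.
Giulia has the largest value, 20, making it the main broker — the node through which the most shortest paths run.

Giulia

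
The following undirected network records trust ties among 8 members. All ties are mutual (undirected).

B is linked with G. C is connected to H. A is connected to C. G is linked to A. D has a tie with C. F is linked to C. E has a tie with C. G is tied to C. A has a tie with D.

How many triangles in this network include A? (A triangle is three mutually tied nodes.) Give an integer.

A's neighbors: C, D, and G.
Neighbor pairs that are themselves tied: A–C–D; A–C–G. Each forms one triangle with A, for 2 in total.

2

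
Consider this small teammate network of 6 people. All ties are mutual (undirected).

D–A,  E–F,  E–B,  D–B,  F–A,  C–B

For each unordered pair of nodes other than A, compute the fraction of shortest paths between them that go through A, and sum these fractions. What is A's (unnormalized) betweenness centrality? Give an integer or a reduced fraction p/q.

1

Pairs whose geodesics pass through A — D–F: 1.
All other pairs contribute 0.
Summing the contributions gives betweenness(A) = 1.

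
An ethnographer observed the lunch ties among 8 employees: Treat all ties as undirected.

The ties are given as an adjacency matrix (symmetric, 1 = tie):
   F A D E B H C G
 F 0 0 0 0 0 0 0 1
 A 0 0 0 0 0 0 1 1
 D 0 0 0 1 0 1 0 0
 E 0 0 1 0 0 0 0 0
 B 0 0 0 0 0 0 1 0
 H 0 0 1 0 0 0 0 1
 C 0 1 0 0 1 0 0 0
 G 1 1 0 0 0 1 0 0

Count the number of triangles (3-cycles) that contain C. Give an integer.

C's neighbors are A and B, but none of them are tied to each other, so no triangle contains C.

0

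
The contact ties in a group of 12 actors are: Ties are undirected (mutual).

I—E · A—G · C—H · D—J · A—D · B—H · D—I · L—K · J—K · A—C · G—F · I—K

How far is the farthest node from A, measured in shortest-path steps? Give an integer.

4

Distances from A: B:3, C:1, D:1, E:3, F:2, G:1, H:2, I:2, J:2, K:3, L:4.
The largest is 4 (to L), so the eccentricity of A is 4.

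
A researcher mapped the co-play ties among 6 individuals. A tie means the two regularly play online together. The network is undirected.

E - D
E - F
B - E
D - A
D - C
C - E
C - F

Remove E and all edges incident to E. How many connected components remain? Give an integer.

Without E, the remaining ties split the others into: {A, C, D, F}; {B}.
That's 2 separate components.

2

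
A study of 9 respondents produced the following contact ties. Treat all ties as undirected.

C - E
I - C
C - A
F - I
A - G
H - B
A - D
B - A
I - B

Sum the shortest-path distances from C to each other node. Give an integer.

Distances from C: A:1, B:2, D:2, E:1, F:2, G:2, H:3, I:1.
Sum = 1 + 2 + 2 + 1 + 2 + 2 + 3 + 1 = 14.

14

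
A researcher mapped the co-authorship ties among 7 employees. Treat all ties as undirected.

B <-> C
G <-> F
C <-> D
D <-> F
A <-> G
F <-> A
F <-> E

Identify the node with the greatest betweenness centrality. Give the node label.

F

Unnormalized betweenness of each node: A:0, B:0, C:5, D:8, E:0, F:11, G:0.
F has the largest value, 11, making it the main broker — the node through which the most shortest paths run.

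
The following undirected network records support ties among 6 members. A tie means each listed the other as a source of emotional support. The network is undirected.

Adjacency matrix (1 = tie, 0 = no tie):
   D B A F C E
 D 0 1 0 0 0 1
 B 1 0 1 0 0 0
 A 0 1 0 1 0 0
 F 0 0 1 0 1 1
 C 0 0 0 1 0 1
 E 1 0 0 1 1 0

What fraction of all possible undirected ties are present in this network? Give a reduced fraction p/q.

7/15

There are 7 edges and 6 nodes, so the maximum possible is C(6,2) = 15.
Density = 7/15.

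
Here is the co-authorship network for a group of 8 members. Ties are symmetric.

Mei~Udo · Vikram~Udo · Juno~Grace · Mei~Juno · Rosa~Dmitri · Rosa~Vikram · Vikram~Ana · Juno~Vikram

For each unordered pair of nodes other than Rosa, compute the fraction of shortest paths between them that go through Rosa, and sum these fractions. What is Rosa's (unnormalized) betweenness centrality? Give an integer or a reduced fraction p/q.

6

Pairs whose geodesics pass through Rosa — Dmitri–Udo: 1; Dmitri–Vikram: 1; Dmitri–Ana: 1; Dmitri–Juno: 1; Dmitri–Mei: 2/2; Dmitri–Grace: 1.
All other pairs contribute 0.
Summing the contributions gives betweenness(Rosa) = 6.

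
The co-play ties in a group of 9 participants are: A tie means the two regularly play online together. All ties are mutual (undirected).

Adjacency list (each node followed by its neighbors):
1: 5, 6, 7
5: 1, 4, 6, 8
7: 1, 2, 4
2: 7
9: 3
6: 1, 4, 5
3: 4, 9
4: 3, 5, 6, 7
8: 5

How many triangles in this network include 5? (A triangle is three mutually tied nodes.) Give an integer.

2

5's neighbors: 1, 4, 6, and 8.
Neighbor pairs that are themselves tied: 5–1–6; 5–4–6. Each forms one triangle with 5, for 2 in total.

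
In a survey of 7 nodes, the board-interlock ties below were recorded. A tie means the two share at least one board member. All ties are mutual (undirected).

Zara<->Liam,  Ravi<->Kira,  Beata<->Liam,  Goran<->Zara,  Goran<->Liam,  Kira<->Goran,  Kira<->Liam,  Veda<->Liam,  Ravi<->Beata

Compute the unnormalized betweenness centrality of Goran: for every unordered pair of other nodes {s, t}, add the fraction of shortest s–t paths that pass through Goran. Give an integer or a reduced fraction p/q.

Pairs whose geodesics pass through Goran — Ravi–Zara: 1/3; Zara–Kira: 1/2.
All other pairs contribute 0.
Summing the contributions gives betweenness(Goran) = 5/6.

5/6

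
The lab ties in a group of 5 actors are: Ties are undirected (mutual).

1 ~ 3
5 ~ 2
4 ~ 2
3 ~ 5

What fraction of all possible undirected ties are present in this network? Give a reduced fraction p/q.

There are 4 edges and 5 nodes, so the maximum possible is C(5,2) = 10.
Density = 4/10 = 2/5.

2/5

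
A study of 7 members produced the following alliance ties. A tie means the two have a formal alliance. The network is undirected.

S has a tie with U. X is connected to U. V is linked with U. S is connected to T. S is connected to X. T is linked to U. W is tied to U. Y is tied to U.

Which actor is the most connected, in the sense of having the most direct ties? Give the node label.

Degrees — S:3, T:2, U:6, V:1, W:1, X:2, Y:1.
The maximum is 6, attained only by U.

U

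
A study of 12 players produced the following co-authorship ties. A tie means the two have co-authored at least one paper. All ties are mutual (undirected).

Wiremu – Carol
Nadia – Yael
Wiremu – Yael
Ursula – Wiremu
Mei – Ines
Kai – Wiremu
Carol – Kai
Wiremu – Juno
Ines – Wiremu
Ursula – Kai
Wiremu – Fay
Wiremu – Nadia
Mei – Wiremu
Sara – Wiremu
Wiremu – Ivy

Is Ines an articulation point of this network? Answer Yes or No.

No

Even without Ines, every remaining node can still reach every other (the residual graph is connected), so Ines is not a cut vertex.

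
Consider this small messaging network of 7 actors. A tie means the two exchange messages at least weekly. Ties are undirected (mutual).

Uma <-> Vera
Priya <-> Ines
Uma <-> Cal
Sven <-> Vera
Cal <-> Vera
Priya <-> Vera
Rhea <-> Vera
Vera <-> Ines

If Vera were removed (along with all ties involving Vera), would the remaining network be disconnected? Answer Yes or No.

Yes

Removing Vera leaves {Cal and Uma} with no path to {Rhea}, so the network splits into 4 components. Vera is a cut vertex.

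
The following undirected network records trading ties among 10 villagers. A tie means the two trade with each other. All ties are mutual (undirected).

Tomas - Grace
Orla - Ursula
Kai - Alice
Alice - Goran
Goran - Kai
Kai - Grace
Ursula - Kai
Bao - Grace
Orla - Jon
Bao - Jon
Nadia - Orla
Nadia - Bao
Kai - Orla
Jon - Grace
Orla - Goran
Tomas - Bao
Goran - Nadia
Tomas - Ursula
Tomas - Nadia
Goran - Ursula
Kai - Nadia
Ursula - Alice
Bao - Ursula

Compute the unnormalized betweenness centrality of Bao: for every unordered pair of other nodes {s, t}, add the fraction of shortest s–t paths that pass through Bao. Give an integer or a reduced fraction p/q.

77/30

Pairs whose geodesics pass through Bao — Jon–Ursula: 1/2; Jon–Alice: 1/5; Jon–Nadia: 1/2; Jon–Tomas: 1/2; Ursula–Grace: 1/3; Ursula–Nadia: 1/5; Grace–Nadia: 1/3.
All other pairs contribute 0.
Summing the contributions gives betweenness(Bao) = 77/30.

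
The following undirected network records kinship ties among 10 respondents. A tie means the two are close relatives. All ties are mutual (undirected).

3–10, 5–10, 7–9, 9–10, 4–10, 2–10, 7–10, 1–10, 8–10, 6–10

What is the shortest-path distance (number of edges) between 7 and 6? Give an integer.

One shortest route is 7 – 10 – 6, which uses 2 edges, and 7 and 6 are not directly tied, so nothing shorter exists. So d(7,6) = 2.

2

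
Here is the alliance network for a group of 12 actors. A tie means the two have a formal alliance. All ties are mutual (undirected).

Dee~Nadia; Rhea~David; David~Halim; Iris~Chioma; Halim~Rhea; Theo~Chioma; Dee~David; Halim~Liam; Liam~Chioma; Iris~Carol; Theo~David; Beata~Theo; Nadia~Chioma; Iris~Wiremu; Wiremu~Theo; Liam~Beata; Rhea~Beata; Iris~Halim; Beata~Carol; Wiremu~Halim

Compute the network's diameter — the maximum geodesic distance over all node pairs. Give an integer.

4

Eccentricity of each node (its greatest distance to any other): Beata:3, Carol:4, Chioma:3, David:3, Dee:4, Halim:3, Iris:3, Liam:3, Nadia:3, Rhea:3, Theo:2, Wiremu:3.
The maximum eccentricity is 4, realized for instance by the pair Carol–Dee via Carol – Iris – Halim – David – Dee. So the diameter is 4.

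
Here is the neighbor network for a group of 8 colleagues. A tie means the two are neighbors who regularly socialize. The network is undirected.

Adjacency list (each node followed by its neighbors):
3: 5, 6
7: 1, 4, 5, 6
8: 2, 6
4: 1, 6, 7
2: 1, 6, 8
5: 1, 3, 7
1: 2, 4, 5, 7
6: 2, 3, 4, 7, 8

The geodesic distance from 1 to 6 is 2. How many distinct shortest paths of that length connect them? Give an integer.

The shortest distance is 2. The length-2 paths are: 1–7–6; 1–4–6; 1–2–6.
That gives 3 distinct shortest paths.

3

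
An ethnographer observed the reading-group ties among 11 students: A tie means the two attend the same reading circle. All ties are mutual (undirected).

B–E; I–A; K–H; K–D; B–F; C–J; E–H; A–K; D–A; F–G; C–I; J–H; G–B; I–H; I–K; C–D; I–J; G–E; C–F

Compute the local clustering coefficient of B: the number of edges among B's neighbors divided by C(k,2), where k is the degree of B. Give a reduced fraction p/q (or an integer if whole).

2/3

B's neighbors: E, F, and G (k = 3).
Possible neighbor pairs: C(3,2) = 3. Edges among them: E–G, F–G → e = 2.
Clustering(B) = 2/3.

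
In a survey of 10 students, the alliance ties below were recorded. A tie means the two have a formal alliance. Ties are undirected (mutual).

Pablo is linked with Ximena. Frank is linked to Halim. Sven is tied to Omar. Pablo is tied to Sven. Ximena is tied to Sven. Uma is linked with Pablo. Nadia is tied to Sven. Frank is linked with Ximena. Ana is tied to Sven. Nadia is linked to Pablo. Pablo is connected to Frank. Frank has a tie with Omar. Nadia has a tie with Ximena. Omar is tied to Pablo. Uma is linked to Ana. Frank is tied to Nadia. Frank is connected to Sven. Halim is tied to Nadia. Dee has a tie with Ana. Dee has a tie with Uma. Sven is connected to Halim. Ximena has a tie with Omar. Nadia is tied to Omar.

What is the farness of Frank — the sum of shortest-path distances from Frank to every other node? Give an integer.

13

Distances from Frank: Ana:2, Dee:3, Halim:1, Nadia:1, Omar:1, Pablo:1, Sven:1, Uma:2, Ximena:1.
Sum = 2 + 3 + 1 + 1 + 1 + 1 + 1 + 2 + 1 = 13.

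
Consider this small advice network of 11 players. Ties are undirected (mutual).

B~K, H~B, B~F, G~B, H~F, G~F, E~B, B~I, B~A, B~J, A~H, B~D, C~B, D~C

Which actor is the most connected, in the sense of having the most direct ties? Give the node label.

Degrees — A:2, B:10, C:2, D:2, E:1, F:3, G:2, H:3, I:1, J:1, K:1.
The maximum is 10, attained only by B.

B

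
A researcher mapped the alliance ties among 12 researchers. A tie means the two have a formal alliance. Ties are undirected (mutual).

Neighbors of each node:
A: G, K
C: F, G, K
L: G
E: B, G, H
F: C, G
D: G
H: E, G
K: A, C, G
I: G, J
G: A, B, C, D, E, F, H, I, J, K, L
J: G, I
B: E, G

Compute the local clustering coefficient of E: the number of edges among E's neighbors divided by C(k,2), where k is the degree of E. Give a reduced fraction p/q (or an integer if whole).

2/3

E's neighbors: B, G, and H (k = 3).
Possible neighbor pairs: C(3,2) = 3. Edges among them: B–G, G–H → e = 2.
Clustering(E) = 2/3.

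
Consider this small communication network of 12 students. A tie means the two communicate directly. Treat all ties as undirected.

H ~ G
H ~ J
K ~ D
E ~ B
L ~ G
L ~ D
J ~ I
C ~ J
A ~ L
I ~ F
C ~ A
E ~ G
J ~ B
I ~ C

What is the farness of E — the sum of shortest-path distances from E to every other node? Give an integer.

28

Distances from E: A:3, B:1, C:3, D:3, F:4, G:1, H:2, I:3, J:2, K:4, L:2.
Sum = 3 + 1 + 3 + 3 + 4 + 1 + 2 + 3 + 2 + 4 + 2 = 28.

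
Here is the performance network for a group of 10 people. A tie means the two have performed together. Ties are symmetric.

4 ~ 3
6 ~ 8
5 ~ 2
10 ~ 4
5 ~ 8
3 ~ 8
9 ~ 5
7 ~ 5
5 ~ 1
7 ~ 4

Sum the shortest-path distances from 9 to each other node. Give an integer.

Distances from 9: 1:2, 2:2, 3:3, 4:3, 5:1, 6:3, 7:2, 8:2, 10:4.
Sum = 2 + 2 + 3 + 3 + 1 + 3 + 2 + 2 + 4 = 22.

22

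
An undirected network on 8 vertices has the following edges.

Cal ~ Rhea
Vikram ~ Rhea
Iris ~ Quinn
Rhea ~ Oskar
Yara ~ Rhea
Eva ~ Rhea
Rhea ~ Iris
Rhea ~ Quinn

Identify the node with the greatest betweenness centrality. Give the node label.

Unnormalized betweenness of each node: Cal:0, Eva:0, Iris:0, Oskar:0, Quinn:0, Rhea:20, Vikram:0, Yara:0.
Rhea has the largest value, 20, making it the main broker — the node through which the most shortest paths run.

Rhea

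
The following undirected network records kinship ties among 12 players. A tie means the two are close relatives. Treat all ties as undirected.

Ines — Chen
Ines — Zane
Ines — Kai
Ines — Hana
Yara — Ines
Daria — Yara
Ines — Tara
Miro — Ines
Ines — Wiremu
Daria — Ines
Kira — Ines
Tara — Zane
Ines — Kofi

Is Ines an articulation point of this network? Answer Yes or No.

Yes

Removing Ines leaves {Daria and Yara} with no path to {Chen}, so the network splits into 9 components. Ines is a cut vertex.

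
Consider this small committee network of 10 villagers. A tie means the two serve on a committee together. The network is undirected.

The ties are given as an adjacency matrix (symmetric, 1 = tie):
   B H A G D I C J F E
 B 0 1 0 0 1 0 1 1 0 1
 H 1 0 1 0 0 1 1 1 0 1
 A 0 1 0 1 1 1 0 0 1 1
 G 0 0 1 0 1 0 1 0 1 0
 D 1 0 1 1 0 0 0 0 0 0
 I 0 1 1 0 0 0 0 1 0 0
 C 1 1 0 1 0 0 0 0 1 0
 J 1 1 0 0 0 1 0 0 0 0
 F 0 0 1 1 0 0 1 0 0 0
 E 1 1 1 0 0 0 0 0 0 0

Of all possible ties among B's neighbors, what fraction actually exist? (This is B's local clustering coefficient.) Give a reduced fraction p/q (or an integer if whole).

3/10

B's neighbors: C, D, E, H, and J (k = 5).
Possible neighbor pairs: C(5,2) = 10. Edges among them: C–H, E–H, H–J → e = 3.
Clustering(B) = 3/10.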